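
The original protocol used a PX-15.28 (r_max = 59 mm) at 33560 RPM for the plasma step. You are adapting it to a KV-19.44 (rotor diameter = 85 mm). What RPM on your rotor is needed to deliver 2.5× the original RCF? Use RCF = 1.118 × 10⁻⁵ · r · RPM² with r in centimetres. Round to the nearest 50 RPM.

Original rotor: r = 59 mm = 5.9 cm
RCF_original = 1.118 × 10⁻⁵ × 5.9 × (33560)² = 1.118 × 10⁻⁵ × 5.9 × 1,126,273,600 ≈ 74,291.3 × g
Target RCF = 2.5 × 74,291.3 ≈ 185,728.2 × g
Your rotor: r = 85 mm / 2 = 42.5 mm = 4.25 cm
185,728.2 = 1.118 × 10⁻⁵ × 4.25 × N²
N² = 185,728.2 / (4.7515 × 10⁻⁵) = 3,908,833,000
N ≈ √3,908,833,000 ≈ 62,520.7

62500 RPM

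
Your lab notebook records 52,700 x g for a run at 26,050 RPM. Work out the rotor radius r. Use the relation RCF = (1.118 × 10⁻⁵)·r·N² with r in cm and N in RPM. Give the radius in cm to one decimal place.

≈ 6.9 cm

RCF = 1.118 × 10⁻⁵ × r × N²
52700 = 1.118 × 10⁻⁵ × r × (26050)²
r = 52700 / (1.118 × 10⁻⁵ × 678,602,500) = 52700 / 7586.776 ≈ 6.946 cm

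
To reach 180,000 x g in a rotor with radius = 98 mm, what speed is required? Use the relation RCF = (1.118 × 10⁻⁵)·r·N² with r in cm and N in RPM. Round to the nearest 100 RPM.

r = 98 mm = 9.8 cm
180,000 = 1.118 × 10⁻⁵ × 9.8 × N²
N² = 180,000 / (10.9564 × 10⁻⁵) = 1,642,875,397
N ≈ √1,642,875,397 ≈ 40,532.4

N ≈ 40500 RPM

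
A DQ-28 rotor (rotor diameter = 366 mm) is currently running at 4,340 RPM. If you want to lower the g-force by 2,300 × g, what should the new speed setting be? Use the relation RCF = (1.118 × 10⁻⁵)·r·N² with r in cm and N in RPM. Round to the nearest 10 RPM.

r = 366 mm / 2 = 183 mm = 18.3 cm
Current RCF = 1.118 × 10⁻⁵ × 18.3 × (4340)² = 1.118 × 10⁻⁵ × 18.3 × 18,835,600 ≈ 3,853.7 × g
Target RCF = 3,853.7 − 2,300 = 1,553.7 × g
N² = 1,553.7 / (20.4594 × 10⁻⁵) = 7,594,064
N ≈ √7,594,064 ≈ 2,755.7

≈ 2760 RPM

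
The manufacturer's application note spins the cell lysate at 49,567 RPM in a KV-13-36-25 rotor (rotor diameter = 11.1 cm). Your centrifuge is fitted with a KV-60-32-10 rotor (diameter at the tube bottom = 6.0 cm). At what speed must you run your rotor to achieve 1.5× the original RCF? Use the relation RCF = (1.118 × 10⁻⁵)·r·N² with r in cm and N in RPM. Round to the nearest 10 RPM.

82570 RPM

Original rotor: r = 11.1 / 2 = 5.55 cm
RCF_original = 1.118 × 10⁻⁵ × 5.55 × (49567)² = 1.118 × 10⁻⁵ × 5.55 × 2,456,887,489 ≈ 152,447.4 × g
Target RCF = 1.5 × 152,447.4 ≈ 228,671.1 × g
Your rotor: r = 6.0 / 2 = 3 cm
228,671.1 = 1.118 × 10⁻⁵ × 3 × N²
N² = 228,671.1 / (3.354 × 10⁻⁵) = 6,817,862,254
N ≈ √6,817,862,254 ≈ 82,570.3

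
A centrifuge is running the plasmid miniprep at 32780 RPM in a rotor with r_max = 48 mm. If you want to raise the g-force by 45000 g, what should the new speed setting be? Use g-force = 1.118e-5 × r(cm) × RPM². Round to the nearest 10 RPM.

43740 RPM

r = 48 mm = 4.8 cm
Current RCF = 1.118 × 10⁻⁵ × 4.8 × (32780)² = 1.118 × 10⁻⁵ × 4.8 × 1,074,528,400 ≈ 57,663.5 × g
Target RCF = 57,663.5 + 45,000 = 102,663.5 × g
N² = 102,663.5 / (5.3664 × 10⁻⁵) = 1,913,079,532
N ≈ √1,913,079,532 ≈ 43,738.8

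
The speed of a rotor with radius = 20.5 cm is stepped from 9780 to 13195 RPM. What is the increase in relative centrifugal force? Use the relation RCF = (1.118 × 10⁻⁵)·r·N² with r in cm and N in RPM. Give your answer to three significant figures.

RCF₁ = 1.118 × 10⁻⁵ × 20.5 × (9780)² = 1.118 × 10⁻⁵ × 20.5 × 95,648,400 ≈ 21,921.7 × g
RCF₂ = 1.118 × 10⁻⁵ × 20.5 × (13195)² = 1.118 × 10⁻⁵ × 20.5 × 174,108,025 ≈ 39,903.8 × g
Increase = 39,903.8 − 21,921.7 = 17,982.1

≈ 18000 x g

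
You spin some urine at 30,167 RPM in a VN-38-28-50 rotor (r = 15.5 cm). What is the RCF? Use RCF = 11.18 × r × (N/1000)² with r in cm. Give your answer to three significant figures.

RCF ≈ 158000 × g

RCF = 11.18 × 15.5 × (30.167)² = 11.18 × 15.5 × 910.047889 ≈ 157,702.2 × g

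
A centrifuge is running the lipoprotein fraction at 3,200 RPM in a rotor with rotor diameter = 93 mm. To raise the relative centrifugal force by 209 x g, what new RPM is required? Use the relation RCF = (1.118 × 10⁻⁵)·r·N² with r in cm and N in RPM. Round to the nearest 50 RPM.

r = 93 mm / 2 = 46.5 mm = 4.65 cm
Current RCF = 1.118 × 10⁻⁵ × 4.65 × (3200)² = 1.118 × 10⁻⁵ × 4.65 × 10,240,000 ≈ 532.3 × g
Target RCF = 532.3 + 209 = 741.3 × g
N² = 741.3 / (5.1987 × 10⁻⁵) = 14,259,334
N ≈ √14,259,334 ≈ 3,776.2

≈ 3800 RPM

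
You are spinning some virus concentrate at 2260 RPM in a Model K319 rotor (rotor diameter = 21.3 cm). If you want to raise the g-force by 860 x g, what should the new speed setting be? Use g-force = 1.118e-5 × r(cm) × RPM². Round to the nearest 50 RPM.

3500 RPM

r = 21.3 / 2 = 10.65 cm
Current RCF = 1.118 × 10⁻⁵ × 10.65 × (2260)² = 1.118 × 10⁻⁵ × 10.65 × 5,107,600 ≈ 608.1 × g
Target RCF = 608.1 + 860 = 1,468.1 × g
N² = 1,468.1 / (11.9067 × 10⁻⁵) = 12,330,033
N ≈ √12,330,033 ≈ 3,511.4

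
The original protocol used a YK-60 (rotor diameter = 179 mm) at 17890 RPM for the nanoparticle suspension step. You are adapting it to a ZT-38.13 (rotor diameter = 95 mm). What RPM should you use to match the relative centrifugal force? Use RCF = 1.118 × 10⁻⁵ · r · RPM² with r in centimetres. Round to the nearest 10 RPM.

Original rotor: r = 179 mm / 2 = 89.5 mm = 8.95 cm
RCF_original = 1.118 × 10⁻⁵ × 8.95 × (17890)² = 1.118 × 10⁻⁵ × 8.95 × 320,052,100 ≈ 32,024.7 × g
Your rotor: r = 95 mm / 2 = 47.5 mm = 4.75 cm
32,024.7 = 1.118 × 10⁻⁵ × 4.75 × N²
N² = 32,024.7 / (5.3105 × 10⁻⁵) = 603,044,911
N ≈ √603,044,911 ≈ 24,557.0

≈ 24560 RPM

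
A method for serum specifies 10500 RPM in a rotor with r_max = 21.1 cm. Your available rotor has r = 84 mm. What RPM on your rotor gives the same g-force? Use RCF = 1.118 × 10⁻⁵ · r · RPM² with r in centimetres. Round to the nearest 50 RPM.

RCF = 1.118 × 10⁻⁵ × r × N²
RCF_original = 1.118 × 10⁻⁵ × 21.1 × (10500)² = 1.118 × 10⁻⁵ × 21.1 × 110,250,000 ≈ 26,007.8 × g
Your rotor: r = 84 mm = 8.4 cm
26,007.8 = 1.118 × 10⁻⁵ × 8.4 × N²
N² = 26,007.8 / (9.3912 × 10⁻⁵) = 276,937,984
N ≈ √276,937,984 ≈ 16,641.5

16650 RPM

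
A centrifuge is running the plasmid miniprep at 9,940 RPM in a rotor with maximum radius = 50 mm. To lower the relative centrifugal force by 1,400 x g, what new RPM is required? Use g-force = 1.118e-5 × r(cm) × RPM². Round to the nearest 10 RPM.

r = 50 mm = 5.0 cm
Current RCF = 1.118 × 10⁻⁵ × 5 × (9940)² = 1.118 × 10⁻⁵ × 5 × 98,803,600 ≈ 5,523.1 × g
Target RCF = 5,523.1 − 1,400 = 4,123.1 × g
N² = 4,123.1 / (5.59 × 10⁻⁵) = 73,758,497
N ≈ √73,758,497 ≈ 8,588.3

N₂ ≈ 8590 RPM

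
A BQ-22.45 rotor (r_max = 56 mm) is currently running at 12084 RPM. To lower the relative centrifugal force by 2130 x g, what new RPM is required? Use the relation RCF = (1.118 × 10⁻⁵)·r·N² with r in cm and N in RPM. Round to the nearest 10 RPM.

r = 56 mm = 5.6 cm
Current RCF = 1.118 × 10⁻⁵ × 5.6 × (12084)² = 1.118 × 10⁻⁵ × 5.6 × 146,023,056 ≈ 9,142.2 × g
Target RCF = 9,142.2 − 2,130 = 7,012.2 × g
N² = 7,012.2 / (6.2608 × 10⁻⁵) = 112,001,661
N ≈ √112,001,661 ≈ 10,583.1

10580 RPM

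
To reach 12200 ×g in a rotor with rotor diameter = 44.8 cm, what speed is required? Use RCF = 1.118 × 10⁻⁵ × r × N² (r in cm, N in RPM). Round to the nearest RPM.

r = 44.8 / 2 = 22.4 cm
12,200 = 1.118 × 10⁻⁵ × 22.4 × N²
N² = 12,200 / (25.0432 × 10⁻⁵) = 48,715,819
N ≈ √48,715,819 ≈ 6,979.7

6980 RPM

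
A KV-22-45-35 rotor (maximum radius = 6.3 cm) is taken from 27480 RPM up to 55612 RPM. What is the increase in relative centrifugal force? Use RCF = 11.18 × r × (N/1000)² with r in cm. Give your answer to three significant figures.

165000 x g

RCF₁ = 11.18 × 6.3 × (27.48)² = 11.18 × 6.3 × 755.1504 ≈ 53,188.3 × g
RCF₂ = 11.18 × 6.3 × (55.612)² = 11.18 × 6.3 × 3,092.694544 ≈ 217,830.8 × g
Increase = 217,830.8 − 53,188.3 = 164,642.5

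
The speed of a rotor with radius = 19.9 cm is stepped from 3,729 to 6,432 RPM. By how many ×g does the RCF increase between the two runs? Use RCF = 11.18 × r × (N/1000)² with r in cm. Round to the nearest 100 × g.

RCF₁ = 11.18 × 19.9 × (3.729)² = 11.18 × 19.9 × 13.905441 ≈ 3,093.7 × g
RCF₂ = 11.18 × 19.9 × (6.432)² = 11.18 × 19.9 × 41.370624 ≈ 9,204.2 × g
Increase = 9,204.2 − 3,093.7 = 6,110.5

6100 ×g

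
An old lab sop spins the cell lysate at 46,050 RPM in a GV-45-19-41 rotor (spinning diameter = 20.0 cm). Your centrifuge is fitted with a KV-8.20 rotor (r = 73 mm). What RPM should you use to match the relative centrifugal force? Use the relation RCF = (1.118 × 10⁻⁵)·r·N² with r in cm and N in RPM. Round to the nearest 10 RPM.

53900 RPM

Original rotor: r = 20.0 / 2 = 10 cm
RCF_original = 1.118 × 10⁻⁵ × 10 × (46050)² = 1.118 × 10⁻⁵ × 10 × 2,120,602,500 ≈ 237,083.4 × g
Your rotor: r = 73 mm = 7.3 cm
237,083.4 = 1.118 × 10⁻⁵ × 7.3 × N²
N² = 237,083.4 / (8.1614 × 10⁻⁵) = 2,904,935,428
N ≈ √2,904,935,428 ≈ 53,897.5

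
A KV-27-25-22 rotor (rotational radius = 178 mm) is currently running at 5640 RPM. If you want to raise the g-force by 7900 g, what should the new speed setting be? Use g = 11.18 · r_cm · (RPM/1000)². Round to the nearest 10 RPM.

r = 178 mm = 17.8 cm
Current RCF = 11.18 × 17.8 × (5.64)² = 11.18 × 17.8 × 31.8096 ≈ 6,330.2 × g
Target RCF = 6,330.2 + 7,900 = 14,230.2 × g
(N/1000)² = 14,230.2 / 199.004 = 71.50711
N = 1000 × √71.50711 ≈ 8,456.2

8460 RPM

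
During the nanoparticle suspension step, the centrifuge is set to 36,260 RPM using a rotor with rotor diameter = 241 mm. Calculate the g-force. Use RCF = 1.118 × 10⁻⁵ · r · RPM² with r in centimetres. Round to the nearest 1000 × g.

177000 × g

r = 241 mm / 2 = 120.5 mm = 12.05 cm
RCF = 1.118 × 10⁻⁵ × 12.05 × (36260)² = 1.118 × 10⁻⁵ × 12.05 × 1,314,787,600 ≈ 177,126.9 × g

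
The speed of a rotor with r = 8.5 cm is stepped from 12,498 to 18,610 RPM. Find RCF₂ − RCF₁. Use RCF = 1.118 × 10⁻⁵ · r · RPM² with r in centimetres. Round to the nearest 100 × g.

RCF₁ = 1.118 × 10⁻⁵ × 8.5 × (12498)² = 1.118 × 10⁻⁵ × 8.5 × 156,200,004 ≈ 14,843.7 × g
RCF₂ = 1.118 × 10⁻⁵ × 8.5 × (18610)² = 1.118 × 10⁻⁵ × 8.5 × 346,332,100 ≈ 32,911.9 × g
Increase = 32,911.9 − 14,843.7 = 18,068.2

18100 ×g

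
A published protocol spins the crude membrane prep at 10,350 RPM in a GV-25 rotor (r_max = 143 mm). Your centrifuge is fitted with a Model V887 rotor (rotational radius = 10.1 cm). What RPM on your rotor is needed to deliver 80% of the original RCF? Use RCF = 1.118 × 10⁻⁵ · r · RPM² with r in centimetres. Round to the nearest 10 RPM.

≈ 11020 RPM

Original rotor: r = 143 mm = 14.3 cm
RCF = 1.118 × 10⁻⁵ × r × N²
RCF_original = 1.118 × 10⁻⁵ × 14.3 × (10350)² = 1.118 × 10⁻⁵ × 14.3 × 107,122,500 ≈ 17,126.1 × g
Target RCF = 0.8 × 17,126.1 ≈ 13,700.9 × g
13,700.9 = 1.118 × 10⁻⁵ × 10.1 × N²
N² = 13,700.9 / (11.2918 × 10⁻⁵) = 121,334,951
N ≈ √121,334,951 ≈ 11,015.2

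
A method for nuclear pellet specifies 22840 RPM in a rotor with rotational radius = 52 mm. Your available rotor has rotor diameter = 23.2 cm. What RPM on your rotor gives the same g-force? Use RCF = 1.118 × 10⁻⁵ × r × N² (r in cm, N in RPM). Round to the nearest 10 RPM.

15290 RPM

Original rotor: r = 52 mm = 5.2 cm
RCF_original = 1.118 × 10⁻⁵ × 5.2 × (22840)² = 1.118 × 10⁻⁵ × 5.2 × 521,665,600 ≈ 30,327.6 × g
Your rotor: r = 23.2 / 2 = 11.6 cm
30,327.6 = 1.118 × 10⁻⁵ × 11.6 × N²
N² = 30,327.6 / (12.9688 × 10⁻⁵) = 233,850,472
N ≈ √233,850,472 ≈ 15,292.2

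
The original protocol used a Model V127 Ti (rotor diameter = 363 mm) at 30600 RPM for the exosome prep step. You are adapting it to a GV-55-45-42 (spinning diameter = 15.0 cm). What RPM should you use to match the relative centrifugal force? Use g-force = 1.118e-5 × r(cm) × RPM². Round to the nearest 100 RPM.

Original rotor: r = 363 mm / 2 = 181.5 mm = 18.15 cm
RCF_original = 1.118 × 10⁻⁵ × 18.15 × (30600)² = 1.118 × 10⁻⁵ × 18.15 × 936,360,000 ≈ 190,003.4 × g
Your rotor: r = 15.0 / 2 = 7.5 cm
190,003.4 = 1.118 × 10⁻⁵ × 7.5 × N²
N² = 190,003.4 / (8.385 × 10⁻⁵) = 2,265,991,652
N ≈ √2,265,991,652 ≈ 47,602.4

≈ 47600 RPM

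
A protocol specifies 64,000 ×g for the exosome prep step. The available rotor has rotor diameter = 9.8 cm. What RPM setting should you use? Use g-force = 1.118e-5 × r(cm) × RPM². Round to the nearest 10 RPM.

N ≈ 34180 RPM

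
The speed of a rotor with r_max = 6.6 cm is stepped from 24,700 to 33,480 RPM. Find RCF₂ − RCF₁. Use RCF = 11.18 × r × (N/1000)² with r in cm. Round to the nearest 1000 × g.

38000 × g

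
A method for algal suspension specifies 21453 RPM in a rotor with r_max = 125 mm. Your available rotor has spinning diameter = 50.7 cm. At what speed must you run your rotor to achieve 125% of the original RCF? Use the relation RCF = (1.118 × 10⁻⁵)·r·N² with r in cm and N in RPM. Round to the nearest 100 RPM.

16800 RPM

Original rotor: r = 125 mm = 12.5 cm
RCF_original = 1.118 × 10⁻⁵ × 12.5 × (21453)² = 1.118 × 10⁻⁵ × 12.5 × 460,231,209 ≈ 64,317.3 × g
Target RCF = 1.25 × 64,317.3 ≈ 80,396.6 × g
Your rotor: r = 50.7 / 2 = 25.35 cm
80,396.6 = 1.118 × 10⁻⁵ × 25.35 × N²
N² = 80,396.6 / (28.3413 × 10⁻⁵) = 283,672,944
N ≈ √283,672,944 ≈ 16,842.6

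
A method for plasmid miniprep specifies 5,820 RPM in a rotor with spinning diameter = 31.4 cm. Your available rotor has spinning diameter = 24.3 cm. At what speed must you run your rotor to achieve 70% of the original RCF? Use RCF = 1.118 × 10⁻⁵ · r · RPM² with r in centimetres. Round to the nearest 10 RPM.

Original rotor: r = 31.4 / 2 = 15.7 cm
RCF_original = 1.118 × 10⁻⁵ × 15.7 × (5820)² = 1.118 × 10⁻⁵ × 15.7 × 33,872,400 ≈ 5,945.5 × g
Target RCF = 0.7 × 5,945.5 ≈ 4,161.8 × g
Your rotor: r = 24.3 / 2 = 12.15 cm
4,161.8 = 1.118 × 10⁻⁵ × 12.15 × N²
N² = 4,161.8 / (13.5837 × 10⁻⁵) = 30,638,191
N ≈ √30,638,191 ≈ 5,535.2

5540 RPM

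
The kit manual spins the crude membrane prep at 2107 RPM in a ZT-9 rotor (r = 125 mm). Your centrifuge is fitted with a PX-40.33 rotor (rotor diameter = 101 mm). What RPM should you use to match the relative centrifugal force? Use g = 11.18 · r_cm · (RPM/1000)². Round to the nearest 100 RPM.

Original rotor: r = 125 mm = 12.5 cm
RCF = 11.18 × r × (N/1000)²
RCF_original = 11.18 × 12.5 × (2.107)² = 11.18 × 12.5 × 4.439449 ≈ 620.4 × g
Your rotor: r = 101 mm / 2 = 50.5 mm = 5.05 cm
620.4 = 11.18 × 5.05 × (N/1000)²
(N/1000)² = 620.4 / 56.459 = 10.9885
N = 1000 × √10.9885 ≈ 3,314.9

3300 RPM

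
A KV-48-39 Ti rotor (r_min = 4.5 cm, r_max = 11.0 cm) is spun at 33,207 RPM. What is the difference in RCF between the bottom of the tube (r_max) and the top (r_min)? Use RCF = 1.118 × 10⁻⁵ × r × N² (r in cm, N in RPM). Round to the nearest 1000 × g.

80000 ×g

RCF_max = 1.118 × 10⁻⁵ × 11 × (33207)² = 1.118 × 10⁻⁵ × 11 × 1,102,704,849 ≈ 135,610.6 × g
RCF_min = 1.118 × 10⁻⁵ × 4.5 × (33207)² = 1.118 × 10⁻⁵ × 4.5 × 1,102,704,849 ≈ 55,477.1 × g
ΔRCF = 135,610.6 − 55,477.1 = 80,133.5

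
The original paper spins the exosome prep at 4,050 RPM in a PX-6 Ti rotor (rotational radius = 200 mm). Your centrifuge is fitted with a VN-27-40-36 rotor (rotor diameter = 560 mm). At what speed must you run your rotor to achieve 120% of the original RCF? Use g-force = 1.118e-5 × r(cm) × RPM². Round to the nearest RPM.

Original rotor: r = 200 mm = 20.0 cm
RCF_original = 1.118 × 10⁻⁵ × 20 × (4050)² = 1.118 × 10⁻⁵ × 20 × 16,402,500 ≈ 3,667.6 × g
Target RCF = 1.2 × 3,667.6 ≈ 4,401.1 × g
Your rotor: r = 560 mm / 2 = 280 mm = 28 cm
4,401.1 = 1.118 × 10⁻⁵ × 28 × N²
N² = 4,401.1 / (31.304 × 10⁻⁵) = 14,059,226
N ≈ √14,059,226 ≈ 3,749.6

≈ 3750 RPM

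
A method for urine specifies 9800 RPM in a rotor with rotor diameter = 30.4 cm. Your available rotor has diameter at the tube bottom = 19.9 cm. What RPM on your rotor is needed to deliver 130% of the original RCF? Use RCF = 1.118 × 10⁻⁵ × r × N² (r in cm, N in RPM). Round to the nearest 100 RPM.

≈ 13800 RPM

Original rotor: r = 30.4 / 2 = 15.2 cm
RCF_original = 1.118 × 10⁻⁵ × 15.2 × (9800)² = 1.118 × 10⁻⁵ × 15.2 × 96,040,000 ≈ 16,320.7 × g
Target RCF = 1.3 × 16,320.7 ≈ 21,216.9 × g
Your rotor: r = 19.9 / 2 = 9.95 cm
21,216.9 = 1.118 × 10⁻⁵ × 9.95 × N²
N² = 21,216.9 / (11.1241 × 10⁻⁵) = 190,729,138
N ≈ √190,729,138 ≈ 13,810.5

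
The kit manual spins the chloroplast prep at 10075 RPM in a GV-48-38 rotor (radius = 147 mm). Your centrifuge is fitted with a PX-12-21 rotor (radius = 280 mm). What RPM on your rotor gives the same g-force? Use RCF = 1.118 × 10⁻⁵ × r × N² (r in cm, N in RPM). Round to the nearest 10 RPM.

Original rotor: r = 147 mm = 14.7 cm
RCF = 1.118 × 10⁻⁵ × r × N²
RCF_original = 1.118 × 10⁻⁵ × 14.7 × (10075)² = 1.118 × 10⁻⁵ × 14.7 × 101,505,625 ≈ 16,682 × g
Your rotor: r = 280 mm = 28.0 cm
16,682 = 1.118 × 10⁻⁵ × 28 × N²
N² = 16,682 / (31.304 × 10⁻⁵) = 53,290,314
N ≈ √53,290,314 ≈ 7,300.0

7300 RPM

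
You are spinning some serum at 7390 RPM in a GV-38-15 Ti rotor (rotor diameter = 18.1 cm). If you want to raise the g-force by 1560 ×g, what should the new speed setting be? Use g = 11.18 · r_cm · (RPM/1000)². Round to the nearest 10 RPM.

≈ 8370 RPM

r = 18.1 / 2 = 9.05 cm
Current RCF = 11.18 × 9.05 × (7.39)² = 11.18 × 9.05 × 54.6121 ≈ 5,525.6 × g
Target RCF = 5,525.6 + 1,560 = 7,085.6 × g
(N/1000)² = 7,085.6 / 101.179 = 70.03034
N = 1000 × √70.03034 ≈ 8,368.4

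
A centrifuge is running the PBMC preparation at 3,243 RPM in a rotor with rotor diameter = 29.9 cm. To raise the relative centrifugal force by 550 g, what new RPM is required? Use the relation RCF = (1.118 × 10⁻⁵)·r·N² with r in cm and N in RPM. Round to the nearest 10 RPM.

r = 29.9 / 2 = 14.95 cm
Current RCF = 1.118 × 10⁻⁵ × 14.95 × (3243)² = 1.118 × 10⁻⁵ × 14.95 × 10,517,049 ≈ 1,757.8 × g
Target RCF = 1,757.8 + 550 = 2,307.8 × g
N² = 2,307.8 / (16.7141 × 10⁻⁵) = 13,807,504
N ≈ √13,807,504 ≈ 3,715.8

≈ 3720 RPM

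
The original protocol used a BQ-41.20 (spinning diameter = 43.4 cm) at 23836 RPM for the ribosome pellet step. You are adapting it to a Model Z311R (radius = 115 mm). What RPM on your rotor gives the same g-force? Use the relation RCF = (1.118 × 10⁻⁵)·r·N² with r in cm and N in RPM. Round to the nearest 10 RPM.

Original rotor: r = 43.4 / 2 = 21.7 cm
RCF_original = 1.118 × 10⁻⁵ × 21.7 × (23836)² = 1.118 × 10⁻⁵ × 21.7 × 568,154,896 ≈ 137,837.8 × g
Your rotor: r = 115 mm = 11.5 cm
137,837.8 = 1.118 × 10⁻⁵ × 11.5 × N²
N² = 137,837.8 / (12.857 × 10⁻⁵) = 1,072,083,690
N ≈ √1,072,083,690 ≈ 32,742.7

≈ 32740 RPM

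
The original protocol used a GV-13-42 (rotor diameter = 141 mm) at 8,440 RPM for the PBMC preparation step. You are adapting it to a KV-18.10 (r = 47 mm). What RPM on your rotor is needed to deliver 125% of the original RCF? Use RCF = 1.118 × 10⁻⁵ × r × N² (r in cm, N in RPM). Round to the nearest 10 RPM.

≈ 11560 RPM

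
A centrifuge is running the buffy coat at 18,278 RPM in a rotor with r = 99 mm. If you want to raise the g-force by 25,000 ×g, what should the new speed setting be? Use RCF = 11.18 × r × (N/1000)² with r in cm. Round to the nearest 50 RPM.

23650 RPM

r = 99 mm = 9.9 cm
Current RCF = 11.18 × 9.9 × (18.278)² = 11.18 × 9.9 × 334.085284 ≈ 36,977.2 × g
Target RCF = 36,977.2 + 25,000 = 61,977.2 × g
(N/1000)² = 61,977.2 / 110.682 = 559.9574
N = 1000 × √559.9574 ≈ 23,663.4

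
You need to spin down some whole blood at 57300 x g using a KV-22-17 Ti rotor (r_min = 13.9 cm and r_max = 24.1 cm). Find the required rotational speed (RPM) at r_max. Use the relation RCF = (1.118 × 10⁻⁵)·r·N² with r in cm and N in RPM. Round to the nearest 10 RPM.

N ≈ 14580 RPM

Use r_max = 24.1 cm.
57,300 = 1.118 × 10⁻⁵ × 24.1 × N²
N² = 57,300 / (26.9438 × 10⁻⁵) = 212,664,880
N ≈ √212,664,880 ≈ 14,583.0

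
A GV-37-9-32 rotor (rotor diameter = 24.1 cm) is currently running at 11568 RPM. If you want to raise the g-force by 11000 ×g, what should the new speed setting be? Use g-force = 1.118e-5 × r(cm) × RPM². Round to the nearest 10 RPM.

N₂ ≈ 14680 RPM

r = 24.1 / 2 = 12.05 cm
Current RCF = 1.118 × 10⁻⁵ × 12.05 × (11568)² = 1.118 × 10⁻⁵ × 12.05 × 133,818,624 ≈ 18,027.9 × g
Target RCF = 18,027.9 + 11,000 = 29,027.9 × g
N² = 29,027.9 / (13.4719 × 10⁻⁵) = 215,469,978
N ≈ √215,469,978 ≈ 14,678.9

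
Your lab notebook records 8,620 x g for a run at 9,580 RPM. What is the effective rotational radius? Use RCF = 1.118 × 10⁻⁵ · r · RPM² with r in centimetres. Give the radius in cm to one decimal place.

8620 = 1.118 × 10⁻⁵ × r × (9580)²
r = 8620 / (1.118 × 10⁻⁵ × 91,776,400) = 8620 / 1026.06 ≈ 8.401 cm

8.4 cm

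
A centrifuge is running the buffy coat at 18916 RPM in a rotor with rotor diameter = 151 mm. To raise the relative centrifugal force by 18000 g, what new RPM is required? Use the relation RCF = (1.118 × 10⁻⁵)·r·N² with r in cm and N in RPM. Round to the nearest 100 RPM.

r = 151 mm / 2 = 75.5 mm = 7.55 cm
Current RCF = 1.118 × 10⁻⁵ × 7.55 × (18916)² = 1.118 × 10⁻⁵ × 7.55 × 357,815,056 ≈ 30,202.8 × g
Target RCF = 30,202.8 + 18,000 = 48,202.8 × g
N² = 48,202.8 / (8.4409 × 10⁻⁵) = 571,062,327
N ≈ √571,062,327 ≈ 23,896.9

N₂ ≈ 23900 RPM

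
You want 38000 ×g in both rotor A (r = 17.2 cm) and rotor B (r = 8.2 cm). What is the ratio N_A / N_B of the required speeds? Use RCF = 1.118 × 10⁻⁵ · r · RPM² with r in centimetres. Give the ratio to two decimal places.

At fixed RCF, N ∝ 1/√r, so N_A/N_B = √(r_B/r_A) = √(8.2/17.2) = √0.476744 = 0.6905.

0.69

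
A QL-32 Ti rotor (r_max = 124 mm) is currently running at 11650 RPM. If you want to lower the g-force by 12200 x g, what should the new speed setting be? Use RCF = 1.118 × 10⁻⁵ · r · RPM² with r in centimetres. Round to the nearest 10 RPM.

N₂ ≈ 6910 RPM

r = 124 mm = 12.4 cm
Current RCF = 1.118 × 10⁻⁵ × 12.4 × (11650)² = 1.118 × 10⁻⁵ × 12.4 × 135,722,500 ≈ 18,815.5 × g
Target RCF = 18,815.5 − 12,200 = 6,615.5 × g
N² = 6,615.5 / (13.8632 × 10⁻⁵) = 47,719,863
N ≈ √47,719,863 ≈ 6,908.0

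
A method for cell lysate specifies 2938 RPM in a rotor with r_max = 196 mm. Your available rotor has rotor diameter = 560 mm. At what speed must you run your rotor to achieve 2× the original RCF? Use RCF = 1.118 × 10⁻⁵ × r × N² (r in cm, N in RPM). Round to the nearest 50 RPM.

Original rotor: r = 196 mm = 19.6 cm
RCF_original = 1.118 × 10⁻⁵ × 19.6 × (2938)² = 1.118 × 10⁻⁵ × 19.6 × 8,631,844 ≈ 1,891.5 × g
Target RCF = 2 × 1,891.5 ≈ 3,783 × g
Your rotor: r = 560 mm / 2 = 280 mm = 28 cm
3,783 = 1.118 × 10⁻⁵ × 28 × N²
N² = 3,783 / (31.304 × 10⁻⁵) = 12,084,718
N ≈ √12,084,718 ≈ 3,476.3

3500 RPM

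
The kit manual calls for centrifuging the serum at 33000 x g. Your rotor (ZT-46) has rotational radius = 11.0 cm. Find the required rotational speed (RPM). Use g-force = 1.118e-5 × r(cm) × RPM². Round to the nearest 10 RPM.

33,000 = 1.118 × 10⁻⁵ × 11 × N²
N² = 33,000 / (12.298 × 10⁻⁵) = 268,336,315
N ≈ √268,336,315 ≈ 16,381.0

16380 RPM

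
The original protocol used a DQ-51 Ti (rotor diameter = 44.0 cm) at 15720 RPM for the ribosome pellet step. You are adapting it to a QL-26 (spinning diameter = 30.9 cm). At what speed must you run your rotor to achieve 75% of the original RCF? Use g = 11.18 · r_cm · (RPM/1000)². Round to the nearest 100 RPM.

Original rotor: r = 44.0 / 2 = 22 cm
RCF = 11.18 × r × (N/1000)²
RCF_original = 11.18 × 22 × (15.72)² = 11.18 × 22 × 247.1184 ≈ 60,781.2 × g
Target RCF = 0.75 × 60,781.2 ≈ 45,585.9 × g
Your rotor: r = 30.9 / 2 = 15.45 cm
45,585.9 = 11.18 × 15.45 × (N/1000)²
(N/1000)² = 45,585.9 / 172.731 = 263.9127
N = 1000 × √263.9127 ≈ 16,245.4

≈ 16200 RPM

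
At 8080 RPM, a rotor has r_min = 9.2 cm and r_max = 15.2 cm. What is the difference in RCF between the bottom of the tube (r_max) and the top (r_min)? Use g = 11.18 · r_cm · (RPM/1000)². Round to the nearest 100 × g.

RCF_max = 11.18 × 15.2 × (8.08)² = 11.18 × 15.2 × 65.2864 ≈ 11,094.5 × g
RCF_min = 11.18 × 9.2 × (8.08)² = 11.18 × 9.2 × 65.2864 ≈ 6,715.1 × g
ΔRCF = 11,094.5 − 6,715.1 = 4,379.4

≈ 4400 g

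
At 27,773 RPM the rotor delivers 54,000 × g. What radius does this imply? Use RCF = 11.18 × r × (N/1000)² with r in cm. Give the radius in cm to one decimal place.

54000 = 11.18 × r × (27.773)²
r = 54000 / (11.18 × 771.339529) = 54000 / 8623.576 ≈ 6.262 cm

r ≈ 6.3 cm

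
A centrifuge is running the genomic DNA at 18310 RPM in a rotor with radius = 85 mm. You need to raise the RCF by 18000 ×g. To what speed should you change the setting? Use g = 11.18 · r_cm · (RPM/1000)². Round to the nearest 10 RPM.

r = 85 mm = 8.5 cm
Current RCF = 11.18 × 8.5 × (18.31)² = 11.18 × 8.5 × 335.2561 ≈ 31,859.4 × g
Target RCF = 31,859.4 + 18,000 = 49,859.4 × g
(N/1000)² = 49,859.4 / 95.03 = 524.6701
N = 1000 × √524.6701 ≈ 22,905.7

N₂ ≈ 22910 RPM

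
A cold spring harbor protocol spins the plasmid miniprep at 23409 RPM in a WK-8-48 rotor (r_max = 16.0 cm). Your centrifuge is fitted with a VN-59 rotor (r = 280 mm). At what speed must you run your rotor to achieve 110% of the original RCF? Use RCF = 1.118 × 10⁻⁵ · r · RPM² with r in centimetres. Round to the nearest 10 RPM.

≈ 18560 RPM

RCF_original = 1.118 × 10⁻⁵ × 16 × (23409)² = 1.118 × 10⁻⁵ × 16 × 547,981,281 ≈ 98,022.9 × g
Target RCF = 1.1 × 98,022.9 ≈ 107,825.2 × g
Your rotor: r = 280 mm = 28.0 cm
107,825.2 = 1.118 × 10⁻⁵ × 28 × N²
N² = 107,825.2 / (31.304 × 10⁻⁵) = 344,445,438
N ≈ √344,445,438 ≈ 18,559.2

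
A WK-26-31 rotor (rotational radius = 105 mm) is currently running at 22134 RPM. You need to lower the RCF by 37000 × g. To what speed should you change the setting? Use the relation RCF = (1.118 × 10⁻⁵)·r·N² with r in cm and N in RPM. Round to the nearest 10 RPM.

N₂ ≈ 13220 RPM

r = 105 mm = 10.5 cm
Current RCF = 1.118 × 10⁻⁵ × 10.5 × (22134)² = 1.118 × 10⁻⁵ × 10.5 × 489,913,956 ≈ 57,511 × g
Target RCF = 57,511 − 37,000 = 20,511 × g
N² = 20,511 / (11.739 × 10⁻⁵) = 174,725,275
N ≈ √174,725,275 ≈ 13,218.4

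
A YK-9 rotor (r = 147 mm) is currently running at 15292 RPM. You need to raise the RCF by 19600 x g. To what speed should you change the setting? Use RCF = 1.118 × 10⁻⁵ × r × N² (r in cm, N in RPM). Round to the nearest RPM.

18791 RPM

r = 147 mm = 14.7 cm
Current RCF = 1.118 × 10⁻⁵ × 14.7 × (15292)² = 1.118 × 10⁻⁵ × 14.7 × 233,845,264 ≈ 38,431.5 × g
Target RCF = 38,431.5 + 19,600 = 58,031.5 × g
N² = 58,031.5 / (16.4346 × 10⁻⁵) = 353,105,643
N ≈ √353,105,643 ≈ 18,791.1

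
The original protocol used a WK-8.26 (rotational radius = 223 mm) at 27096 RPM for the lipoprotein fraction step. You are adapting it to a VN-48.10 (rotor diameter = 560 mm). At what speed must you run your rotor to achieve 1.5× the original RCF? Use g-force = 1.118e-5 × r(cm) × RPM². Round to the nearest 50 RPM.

29600 RPM

Original rotor: r = 223 mm = 22.3 cm
RCF_original = 1.118 × 10⁻⁵ × 22.3 × (27096)² = 1.118 × 10⁻⁵ × 22.3 × 734,193,216 ≈ 183,044.6 × g
Target RCF = 1.5 × 183,044.6 ≈ 274,566.9 × g
Your rotor: r = 560 mm / 2 = 280 mm = 28 cm
274,566.9 = 1.118 × 10⁻⁵ × 28 × N²
N² = 274,566.9 / (31.304 × 10⁻⁵) = 877,098,454
N ≈ √877,098,454 ≈ 29,615.8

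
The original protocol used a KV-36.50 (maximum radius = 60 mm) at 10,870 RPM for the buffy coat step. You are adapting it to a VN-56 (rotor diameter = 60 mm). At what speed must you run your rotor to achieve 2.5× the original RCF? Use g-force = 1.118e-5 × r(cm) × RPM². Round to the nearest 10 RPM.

Original rotor: r = 60 mm = 6.0 cm
RCF_original = 1.118 × 10⁻⁵ × 6 × (10870)² = 1.118 × 10⁻⁵ × 6 × 118,156,900 ≈ 7,926 × g
Target RCF = 2.5 × 7,926 ≈ 19,815 × g
Your rotor: r = 60 mm / 2 = 30 mm = 3 cm
19,815 = 1.118 × 10⁻⁵ × 3 × N²
N² = 19,815 / (3.354 × 10⁻⁵) = 590,787,120
N ≈ √590,787,120 ≈ 24,306.1

24310 RPM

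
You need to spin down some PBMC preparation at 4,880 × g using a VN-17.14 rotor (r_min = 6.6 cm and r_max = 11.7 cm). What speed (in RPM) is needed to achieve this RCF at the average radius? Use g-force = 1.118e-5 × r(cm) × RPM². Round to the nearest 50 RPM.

r_avg = (6.6 + 11.7) / 2 = 9.15 cm
RCF = 1.118 × 10⁻⁵ × r × N²
4,880 = 1.118 × 10⁻⁵ × 9.15 × N²
N² = 4,880 / (10.2297 × 10⁻⁵) = 47,704,234
N ≈ √47,704,234 ≈ 6,906.8

6900 RPM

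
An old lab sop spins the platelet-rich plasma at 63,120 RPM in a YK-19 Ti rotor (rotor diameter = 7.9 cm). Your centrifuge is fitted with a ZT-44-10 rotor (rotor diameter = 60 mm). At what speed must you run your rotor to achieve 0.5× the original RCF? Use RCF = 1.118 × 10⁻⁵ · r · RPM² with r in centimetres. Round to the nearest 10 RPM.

≈ 51210 RPM

Original rotor: r = 7.9 / 2 = 3.95 cm
RCF_original = 1.118 × 10⁻⁵ × 3.95 × (63120)² = 1.118 × 10⁻⁵ × 3.95 × 3,984,134,400 ≈ 175,943.4 × g
Target RCF = 0.5 × 175,943.4 ≈ 87,971.7 × g
Your rotor: r = 60 mm / 2 = 30 mm = 3 cm
87,971.7 = 1.118 × 10⁻⁵ × 3 × N²
N² = 87,971.7 / (3.354 × 10⁻⁵) = 2,622,889,088
N ≈ √2,622,889,088 ≈ 51,214.1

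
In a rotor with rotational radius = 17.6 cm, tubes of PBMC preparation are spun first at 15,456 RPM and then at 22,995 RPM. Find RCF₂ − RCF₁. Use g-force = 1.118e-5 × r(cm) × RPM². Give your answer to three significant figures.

≈ 57000 × g

RCF₁ = 1.118 × 10⁻⁵ × 17.6 × (15456)² = 1.118 × 10⁻⁵ × 17.6 × 238,887,936 ≈ 47,005.5 × g
RCF₂ = 1.118 × 10⁻⁵ × 17.6 × (22995)² = 1.118 × 10⁻⁵ × 17.6 × 528,770,025 ≈ 104,045 × g
Increase = 104,045 − 47,005.5 = 57,039.5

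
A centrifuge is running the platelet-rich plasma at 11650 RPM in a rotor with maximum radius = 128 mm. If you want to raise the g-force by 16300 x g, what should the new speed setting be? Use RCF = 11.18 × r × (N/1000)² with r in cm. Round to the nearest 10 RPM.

r = 128 mm = 12.8 cm
Current RCF = 11.18 × 12.8 × (11.65)² = 11.18 × 12.8 × 135.7225 ≈ 19,422.4 × g
Target RCF = 19,422.4 + 16,300 = 35,722.4 × g
(N/1000)² = 35,722.4 / 143.104 = 249.6254
N = 1000 × √249.6254 ≈ 15,799.5

≈ 15800 RPM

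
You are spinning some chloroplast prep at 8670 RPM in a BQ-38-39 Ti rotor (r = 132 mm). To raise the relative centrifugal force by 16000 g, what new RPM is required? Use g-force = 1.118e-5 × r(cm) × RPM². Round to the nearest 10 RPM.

≈ 13550 RPM

r = 132 mm = 13.2 cm
Current RCF = 1.118 × 10⁻⁵ × 13.2 × (8670)² = 1.118 × 10⁻⁵ × 13.2 × 75,168,900 ≈ 11,093.1 × g
Target RCF = 11,093.1 + 16,000 = 27,093.1 × g
N² = 27,093.1 / (14.7576 × 10⁻⁵) = 183,587,440
N ≈ √183,587,440 ≈ 13,549.4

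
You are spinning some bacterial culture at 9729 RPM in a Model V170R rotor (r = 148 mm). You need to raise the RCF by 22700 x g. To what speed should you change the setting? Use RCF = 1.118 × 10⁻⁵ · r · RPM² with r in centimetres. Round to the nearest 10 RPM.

≈ 15230 RPM

r = 148 mm = 14.8 cm
Current RCF = 1.118 × 10⁻⁵ × 14.8 × (9729)² = 1.118 × 10⁻⁵ × 14.8 × 94,653,441 ≈ 15,661.7 × g
Target RCF = 15,661.7 + 22,700 = 38,361.7 × g
N² = 38,361.7 / (16.5464 × 10⁻⁵) = 231,843,180
N ≈ √231,843,180 ≈ 15,226.4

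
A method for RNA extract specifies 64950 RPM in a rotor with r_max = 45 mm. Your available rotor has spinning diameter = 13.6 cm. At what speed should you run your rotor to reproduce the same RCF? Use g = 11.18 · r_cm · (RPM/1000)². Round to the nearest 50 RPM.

52850 RPM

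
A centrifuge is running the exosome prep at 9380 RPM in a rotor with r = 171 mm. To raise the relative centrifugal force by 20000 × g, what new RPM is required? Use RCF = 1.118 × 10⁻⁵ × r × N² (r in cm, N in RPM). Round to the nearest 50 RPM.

N₂ ≈ 13900 RPM

r = 171 mm = 17.1 cm
Current RCF = 1.118 × 10⁻⁵ × 17.1 × (9380)² = 1.118 × 10⁻⁵ × 17.1 × 87,984,400 ≈ 16,820.7 × g
Target RCF = 16,820.7 + 20,000 = 36,820.7 × g
N² = 36,820.7 / (19.1178 × 10⁻⁵) = 192,599,044
N ≈ √192,599,044 ≈ 13,878.0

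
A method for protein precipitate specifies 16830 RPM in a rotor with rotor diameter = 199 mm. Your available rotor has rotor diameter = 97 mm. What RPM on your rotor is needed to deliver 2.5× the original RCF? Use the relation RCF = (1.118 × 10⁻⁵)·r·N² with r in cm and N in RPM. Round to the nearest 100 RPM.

≈ 38100 RPM

Original rotor: r = 199 mm / 2 = 99.5 mm = 9.95 cm
RCF_original = 1.118 × 10⁻⁵ × 9.95 × (16830)² = 1.118 × 10⁻⁵ × 9.95 × 283,248,900 ≈ 31,508.9 × g
Target RCF = 2.5 × 31,508.9 ≈ 78,772.2 × g
Your rotor: r = 97 mm / 2 = 48.5 mm = 4.85 cm
78,772.2 = 1.118 × 10⁻⁵ × 4.85 × N²
N² = 78,772.2 / (5.4223 × 10⁻⁵) = 1,452,745,145
N ≈ √1,452,745,145 ≈ 38,114.9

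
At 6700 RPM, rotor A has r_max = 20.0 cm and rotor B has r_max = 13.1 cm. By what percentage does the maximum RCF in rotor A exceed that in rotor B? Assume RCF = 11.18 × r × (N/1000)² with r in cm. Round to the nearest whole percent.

53%

At equal RPM, RCF scales linearly with r: ratio = 20.0 / 13.1 = 1.5267.
So rotor A delivers 52.7% more g-force.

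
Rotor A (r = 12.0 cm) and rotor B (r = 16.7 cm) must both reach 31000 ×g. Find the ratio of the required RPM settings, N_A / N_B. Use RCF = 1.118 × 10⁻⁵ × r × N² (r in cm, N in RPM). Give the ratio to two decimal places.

At fixed RCF, N ∝ 1/√r, so N_A/N_B = √(r_B/r_A) = √(16.7/12.0) = √1.391667 = 1.1797.

1.18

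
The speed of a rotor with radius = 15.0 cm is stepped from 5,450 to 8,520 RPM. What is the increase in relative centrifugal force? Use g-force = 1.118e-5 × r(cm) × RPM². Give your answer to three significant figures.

7190 ×g

RCF₁ = 1.118 × 10⁻⁵ × 15 × (5450)² = 1.118 × 10⁻⁵ × 15 × 29,702,500 ≈ 4,981.1 × g
RCF₂ = 1.118 × 10⁻⁵ × 15 × (8520)² = 1.118 × 10⁻⁵ × 15 × 72,590,400 ≈ 12,173.4 × g
Increase = 12,173.4 − 4,981.1 = 7,192.3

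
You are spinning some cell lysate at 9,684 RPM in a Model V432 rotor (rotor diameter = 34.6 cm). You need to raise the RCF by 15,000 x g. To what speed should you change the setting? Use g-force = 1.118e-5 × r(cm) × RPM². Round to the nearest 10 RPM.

13090 RPM

r = 34.6 / 2 = 17.3 cm
Current RCF = 1.118 × 10⁻⁵ × 17.3 × (9684)² = 1.118 × 10⁻⁵ × 17.3 × 93,779,856 ≈ 18,138.3 × g
Target RCF = 18,138.3 + 15,000 = 33,138.3 × g
N² = 33,138.3 / (19.3414 × 10⁻⁵) = 171,333,513
N ≈ √171,333,513 ≈ 13,089.4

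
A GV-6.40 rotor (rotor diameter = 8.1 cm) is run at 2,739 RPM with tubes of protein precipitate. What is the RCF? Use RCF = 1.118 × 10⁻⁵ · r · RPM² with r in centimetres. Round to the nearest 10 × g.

RCF ≈ 340 x g

r = 8.1 / 2 = 4.05 cm
RCF = 1.118 × 10⁻⁵ × r × N²
RCF = 1.118 × 10⁻⁵ × 4.05 × (2739)² = 1.118 × 10⁻⁵ × 4.05 × 7,502,121 ≈ 339.7 × g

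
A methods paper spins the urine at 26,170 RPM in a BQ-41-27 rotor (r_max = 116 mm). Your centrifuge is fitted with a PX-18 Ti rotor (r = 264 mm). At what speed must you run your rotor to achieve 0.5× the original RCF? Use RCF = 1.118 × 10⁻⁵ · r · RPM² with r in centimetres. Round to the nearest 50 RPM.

Original rotor: r = 116 mm = 11.6 cm
RCF_original = 1.118 × 10⁻⁵ × 11.6 × (26170)² = 1.118 × 10⁻⁵ × 11.6 × 684,868,900 ≈ 88,819.3 × g
Target RCF = 0.5 × 88,819.3 ≈ 44,409.7 × g
Your rotor: r = 264 mm = 26.4 cm
44,409.7 = 1.118 × 10⁻⁵ × 26.4 × N²
N² = 44,409.7 / (29.5152 × 10⁻⁵) = 150,463,829
N ≈ √150,463,829 ≈ 12,266.4

12250 RPM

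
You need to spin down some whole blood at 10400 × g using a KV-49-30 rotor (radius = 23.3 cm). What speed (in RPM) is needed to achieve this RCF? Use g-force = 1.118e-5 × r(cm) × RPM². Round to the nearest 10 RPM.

RCF = 1.118 × 10⁻⁵ × r × N²
10,400 = 1.118 × 10⁻⁵ × 23.3 × N²
N² = 10,400 / (26.0494 × 10⁻⁵) = 39,924,144
N ≈ √39,924,144 ≈ 6,318.6

6320 RPM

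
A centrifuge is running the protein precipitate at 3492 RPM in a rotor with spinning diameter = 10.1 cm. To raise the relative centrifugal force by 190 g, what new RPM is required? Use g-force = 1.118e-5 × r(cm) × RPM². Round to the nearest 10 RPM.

r = 10.1 / 2 = 5.05 cm
Current RCF = 1.118 × 10⁻⁵ × 5.05 × (3492)² = 1.118 × 10⁻⁵ × 5.05 × 12,194,064 ≈ 688.5 × g
Target RCF = 688.5 + 190 = 878.5 × g
N² = 878.5 / (5.6459 × 10⁻⁵) = 15,559,964
N ≈ √15,559,964 ≈ 3,944.6

3940 RPM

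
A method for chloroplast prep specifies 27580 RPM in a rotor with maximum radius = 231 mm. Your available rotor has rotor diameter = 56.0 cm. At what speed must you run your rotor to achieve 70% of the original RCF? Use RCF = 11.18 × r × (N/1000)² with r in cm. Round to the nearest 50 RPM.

20950 RPM

Original rotor: r = 231 mm = 23.1 cm
RCF_original = 11.18 × 23.1 × (27.58)² = 11.18 × 23.1 × 760.6564 ≈ 196,445.6 × g
Target RCF = 0.7 × 196,445.6 ≈ 137,511.9 × g
Your rotor: r = 56.0 / 2 = 28 cm
137,511.9 = 11.18 × 28 × (N/1000)²
(N/1000)² = 137,511.9 / 313.04 = 439.279
N = 1000 × √439.279 ≈ 20,959.0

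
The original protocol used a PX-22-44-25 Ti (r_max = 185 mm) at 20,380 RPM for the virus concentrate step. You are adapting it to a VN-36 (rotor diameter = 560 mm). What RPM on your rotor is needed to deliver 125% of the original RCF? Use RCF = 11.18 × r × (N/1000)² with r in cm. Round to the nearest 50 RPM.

≈ 18500 RPM

Original rotor: r = 185 mm = 18.5 cm
RCF_original = 11.18 × 18.5 × (20.38)² = 11.18 × 18.5 × 415.3444 ≈ 85,905.7 × g
Target RCF = 1.25 × 85,905.7 ≈ 107,382.1 × g
Your rotor: r = 560 mm / 2 = 280 mm = 28 cm
107,382.1 = 11.18 × 28 × (N/1000)²
(N/1000)² = 107,382.1 / 313.04 = 343.03
N = 1000 × √343.03 ≈ 18,521.1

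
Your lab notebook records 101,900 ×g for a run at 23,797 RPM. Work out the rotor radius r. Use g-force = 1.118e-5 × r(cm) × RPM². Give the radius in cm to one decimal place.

≈ 16.1 cm

101900 = 1.118 × 10⁻⁵ × r × (23797)²
r = 101900 / (1.118 × 10⁻⁵ × 566,297,209) = 101900 / 6331.203 ≈ 16.095 cm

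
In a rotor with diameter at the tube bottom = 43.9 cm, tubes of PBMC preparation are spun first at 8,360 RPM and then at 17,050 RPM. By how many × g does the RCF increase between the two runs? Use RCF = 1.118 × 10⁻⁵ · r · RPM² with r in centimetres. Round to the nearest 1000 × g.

r = 43.9 / 2 = 21.95 cm
RCF₁ = 1.118 × 10⁻⁵ × 21.95 × (8360)² = 1.118 × 10⁻⁵ × 21.95 × 69,889,600 ≈ 17,151 × g
RCF₂ = 1.118 × 10⁻⁵ × 21.95 × (17050)² = 1.118 × 10⁻⁵ × 21.95 × 290,702,500 ≈ 71,338.7 × g
Increase = 71,338.7 − 17,151 = 54,187.7

54000 × g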